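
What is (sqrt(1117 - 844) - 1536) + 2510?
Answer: 974 + sqrt(273) ≈ 990.52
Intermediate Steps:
(sqrt(1117 - 844) - 1536) + 2510 = (sqrt(273) - 1536) + 2510 = (-1536 + sqrt(273)) + 2510 = 974 + sqrt(273)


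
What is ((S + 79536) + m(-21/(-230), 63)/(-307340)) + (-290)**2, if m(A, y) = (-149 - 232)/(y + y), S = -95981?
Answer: 6876454201/101640 ≈ 67655.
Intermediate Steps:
m(A, y) = -381/(2*y) (m(A, y) = -381*1/(2*y) = -381/(2*y))
((S + 79536) + m(-21/(-230), 63)/(-307340)) + (-290)**2 = ((-95981 + 79536) - 381/2/63/(-307340)) + (-290)**2 = (-16445 - 381/2*1/63*(-1/307340)) + 84100 = (-16445 - 127/42*(-1/307340)) + 84100 = (-16445 + 1/101640) + 84100 = -1671469799/101640 + 84100 = 6876454201/101640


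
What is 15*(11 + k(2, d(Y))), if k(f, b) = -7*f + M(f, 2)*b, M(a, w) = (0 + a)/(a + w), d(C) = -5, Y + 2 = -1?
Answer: -165/2 ≈ -82.500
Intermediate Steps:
Y = -3 (Y = -2 - 1 = -3)
M(a, w) = a/(a + w)
k(f, b) = -7*f + b*f/(2 + f) (k(f, b) = -7*f + (f/(f + 2))*b = -7*f + (f/(2 + f))*b = -7*f + b*f/(2 + f))
15*(11 + k(2, d(Y))) = 15*(11 + 2*(-14 - 5 - 7*2)/(2 + 2)) = 15*(11 + 2*(-14 - 5 - 14)/4) = 15*(11 + 2*(¼)*(-33)) = 15*(11 - 33/2) = 15*(-11/2) = -165/2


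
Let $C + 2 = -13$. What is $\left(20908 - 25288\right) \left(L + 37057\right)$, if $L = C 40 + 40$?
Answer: $-159856860$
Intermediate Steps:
$C = -15$ ($C = -2 - 13 = -15$)
$L = -560$ ($L = \left(-15\right) 40 + 40 = -600 + 40 = -560$)
$\left(20908 - 25288\right) \left(L + 37057\right) = \left(20908 - 25288\right) \left(-560 + 37057\right) = \left(-4380\right) 36497 = -159856860$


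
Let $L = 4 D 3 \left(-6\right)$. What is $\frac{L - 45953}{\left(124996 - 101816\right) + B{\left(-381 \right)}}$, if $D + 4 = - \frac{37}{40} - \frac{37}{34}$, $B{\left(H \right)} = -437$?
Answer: $- \frac{3869204}{1933155} \approx -2.0015$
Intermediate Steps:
$D = - \frac{4089}{680}$ ($D = -4 - \left(\frac{37}{34} + \frac{37}{40}\right) = -4 - \frac{1369}{680} = - \frac{4089}{680} \approx -6.0132$)
$L = \frac{36801}{85}$ ($L = 4 \left(- \frac{4089}{680}\right) 3 \left(-6\right) = \left(- \frac{4089}{170}\right) \left(-18\right) = \frac{36801}{85} \approx 432.95$)
$\frac{L - 45953}{\left(124996 - 101816\right) + B{\left(-381 \right)}} = \frac{\frac{36801}{85} - 45953}{\left(124996 - 101816\right) - 437} = - \frac{3869204}{85 \left(\left(124996 - 101816\right) - 437\right)} = - \frac{3869204}{85 \left(23180 - 437\right)} = - \frac{3869204}{85 \cdot 22743} = \left(- \frac{3869204}{85}\right) \frac{1}{22743} = - \frac{3869204}{1933155}$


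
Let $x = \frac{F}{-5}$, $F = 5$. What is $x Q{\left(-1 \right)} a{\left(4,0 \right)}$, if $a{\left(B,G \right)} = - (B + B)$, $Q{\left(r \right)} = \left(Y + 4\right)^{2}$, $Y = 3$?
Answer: $392$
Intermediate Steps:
$Q{\left(r \right)} = 49$ ($Q{\left(r \right)} = \left(3 + 4\right)^{2} = 7^{2} = 49$)
$x = -1$ ($x = \frac{5}{-5} = 5 \left(- \frac{1}{5}\right) = -1$)
$a{\left(B,G \right)} = - 2 B$
$x Q{\left(-1 \right)} a{\left(4,0 \right)} = \left(-1\right) 49 \left(\left(-2\right) 4\right) = \left(-49\right) \left(-8\right) = 392$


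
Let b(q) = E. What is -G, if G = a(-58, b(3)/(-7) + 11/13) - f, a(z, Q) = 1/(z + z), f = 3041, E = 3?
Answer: 352757/116 ≈ 3041.0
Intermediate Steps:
b(q) = 3
a(z, Q) = 1/(2*z)
G = -352757/116 (G = (½)/(-58) - 1*3041 = (½)*(-1/58) - 3041 = -1/116 - 3041 = -352757/116 ≈ -3041.0)
-G = -1*(-352757/116) = 352757/116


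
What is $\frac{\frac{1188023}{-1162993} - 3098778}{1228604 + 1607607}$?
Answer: $- \frac{514836901511}{471213362789} \approx -1.0926$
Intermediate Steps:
$\frac{\frac{1188023}{-1162993} - 3098778}{1228604 + 1607607} = \frac{1188023 \left(- \frac{1}{1162993}\right) - 3098778}{2836211} = \left(- \frac{1188023}{1162993} - 3098778\right) \frac{1}{2836211} = \left(- \frac{3603858310577}{1162993}\right) \frac{1}{2836211} = - \frac{514836901511}{471213362789}$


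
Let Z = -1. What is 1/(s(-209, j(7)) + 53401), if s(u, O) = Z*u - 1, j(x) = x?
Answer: 1/53609 ≈ 1.8654e-5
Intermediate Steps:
s(u, O) = -1 - u (s(u, O) = -u - 1 = -1 - u)
1/(s(-209, j(7)) + 53401) = 1/((-1 - 1*(-209)) + 53401) = 1/((-1 + 209) + 53401) = 1/(208 + 53401) = 1/53609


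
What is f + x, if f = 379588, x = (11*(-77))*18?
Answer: 364342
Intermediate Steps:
x = -15246 (x = -847*18 = -15246)
f + x = 379588 - 15246 = 364342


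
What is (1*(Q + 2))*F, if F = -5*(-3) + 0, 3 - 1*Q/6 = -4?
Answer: 660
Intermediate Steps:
Q = 42 (Q = 18 - 6*(-4) = 18 + 24 = 42)
F = 15 (F = 15 + 0 = 15)
(1*(Q + 2))*F = (1*(42 + 2))*15 = (1*44)*15 = 44*15 = 660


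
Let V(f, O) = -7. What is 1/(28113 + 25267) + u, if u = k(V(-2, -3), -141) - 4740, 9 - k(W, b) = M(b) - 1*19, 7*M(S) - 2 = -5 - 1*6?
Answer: -1760205493/373660 ≈ -4710.7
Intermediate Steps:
M(S) = -9/7 (M(S) = 2/7 + (-5 - 1*6)/7 = 2/7 + (-5 - 6)/7 = 2/7 + (⅐)*(-11) = 2/7 - 11/7 = -9/7)
k(W, b) = 205/7 (k(W, b) = 9 - (-9/7 - 1*19) = 9 - (-9/7 - 19) = 9 - 1*(-142/7) = 9 + 142/7 = 205/7)
u = -32975/7 (u = 205/7 - 4740 = -32975/7 ≈ -4710.7)
1/(28113 + 25267) + u = 1/(28113 + 25267) - 32975/7 = 1/53380 - 32975/7 = -1760205493/373660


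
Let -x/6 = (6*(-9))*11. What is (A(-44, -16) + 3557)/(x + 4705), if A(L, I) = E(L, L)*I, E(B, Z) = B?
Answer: 4261/8269 ≈ 0.51530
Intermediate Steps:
x = 3564 (x = -6*6*(-9)*11 = -(-324)*11 = -6*(-594) = 3564)
A(L, I) = I*L (A(L, I) = L*I = I*L)
(A(-44, -16) + 3557)/(x + 4705) = (-16*(-44) + 3557)/(3564 + 4705) = (704 + 3557)/8269 = 4261*(1/8269) = 4261/8269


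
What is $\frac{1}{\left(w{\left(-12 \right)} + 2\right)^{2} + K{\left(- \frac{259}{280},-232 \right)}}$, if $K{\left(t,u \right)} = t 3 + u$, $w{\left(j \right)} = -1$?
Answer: $- \frac{40}{9351} \approx -0.0042776$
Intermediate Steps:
$K{\left(t,u \right)} = u + 3 t$ ($K{\left(t,u \right)} = 3 t + u = u + 3 t$)
$\frac{1}{\left(w{\left(-12 \right)} + 2\right)^{2} + K{\left(- \frac{259}{280},-232 \right)}} = \frac{1}{\left(-1 + 2\right)^{2} - \left(232 - 3 \left(- \frac{259}{280}\right)\right)} = \frac{1}{1^{2} - \left(232 - 3 \left(\left(-259\right) \frac{1}{280}\right)\right)} = \frac{1}{1 + \left(-232 + 3 \left(- \frac{37}{40}\right)\right)} = \frac{1}{1 - \frac{9391}{40}} = \frac{1}{- \frac{9351}{40}} = - \frac{40}{9351}$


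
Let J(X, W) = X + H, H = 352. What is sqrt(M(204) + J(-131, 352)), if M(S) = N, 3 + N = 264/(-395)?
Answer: sqrt(33909170)/395 ≈ 14.742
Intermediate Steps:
J(X, W) = 352 + X (J(X, W) = X + 352 = 352 + X)
N = -1449/395 (N = -3 + 264/(-395) = -3 + 264*(-1/395) = -3 - 264/395 = -1449/395 ≈ -3.6684)
M(S) = -1449/395
sqrt(M(204) + J(-131, 352)) = sqrt(-1449/395 + (352 - 131)) = sqrt(-1449/395 + 221) = sqrt(85846/395) = sqrt(33909170)/395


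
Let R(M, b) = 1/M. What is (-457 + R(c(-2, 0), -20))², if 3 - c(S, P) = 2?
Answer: 207936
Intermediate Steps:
c(S, P) = 1 (c(S, P) = 3 - 1*2 = 3 - 2 = 1)
(-457 + R(c(-2, 0), -20))² = (-457 + 1/1)² = (-457 + 1)² = (-456)² = 207936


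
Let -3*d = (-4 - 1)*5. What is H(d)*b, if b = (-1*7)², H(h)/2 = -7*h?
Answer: -17150/3 ≈ -5716.7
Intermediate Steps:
d = 25/3 (d = -(-4 - 1)*5/3 = -(-5)*5/3 = -⅓*(-25) = 25/3 ≈ 8.3333)
H(h) = -14*h (H(h) = 2*(-7*h) = -14*h)
b = 49 (b = (-7)² = 49)
H(d)*b = -14*25/3*49 = -350/3*49 = -17150/3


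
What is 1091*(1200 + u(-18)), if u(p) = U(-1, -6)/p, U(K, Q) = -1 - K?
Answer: 1309200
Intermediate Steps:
u(p) = 0 (u(p) = (-1 - 1*(-1))/p = (-1 + 1)/p = 0/p = 0)
1091*(1200 + u(-18)) = 1091*(1200 + 0) = 1091*1200 = 1309200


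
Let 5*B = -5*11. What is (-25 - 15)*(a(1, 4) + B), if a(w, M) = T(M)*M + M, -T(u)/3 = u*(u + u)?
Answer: 15640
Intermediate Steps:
B = -11 (B = (-5*11)/5 = (⅕)*(-55) = -11)
T(u) = -6*u² (T(u) = -3*u*(u + u) = -3*u*2*u = -6*u²)
a(w, M) = M - 6*M³ (a(w, M) = (-6*M²)*M + M = -6*M³ + M = M - 6*M³)
(-25 - 15)*(a(1, 4) + B) = (-25 - 15)*((4 - 6*4³) - 11) = -40*((4 - 6*64) - 11) = -40*((4 - 384) - 11) = -40*(-380 - 11) = -40*(-391) = 15640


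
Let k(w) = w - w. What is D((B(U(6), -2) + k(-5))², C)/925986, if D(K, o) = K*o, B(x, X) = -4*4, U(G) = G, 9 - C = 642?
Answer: -27008/154331 ≈ -0.17500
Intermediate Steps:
C = -633 (C = 9 - 1*642 = 9 - 642 = -633)
B(x, X) = -16
k(w) = 0
D((B(U(6), -2) + k(-5))², C)/925986 = ((-16 + 0)²*(-633))/925986 = ((-16)²*(-633))*(1/925986) = (256*(-633))*(1/925986) = -162048*1/925986 = -27008/154331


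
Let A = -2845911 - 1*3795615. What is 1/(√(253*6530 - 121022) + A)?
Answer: -1106921/7351644346268 - √382767/22054933038804 ≈ -1.5060e-7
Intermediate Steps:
A = -6641526 (A = -2845911 - 3795615 = -6641526)
1/(√(253*6530 - 121022) + A) = 1/(√(253*6530 - 121022) - 6641526) = 1/(√(1652090 - 121022) - 6641526) = 1/(√1531068 - 6641526) = 1/(2*√382767 - 6641526) = 1/(-6641526 + 2*√382767)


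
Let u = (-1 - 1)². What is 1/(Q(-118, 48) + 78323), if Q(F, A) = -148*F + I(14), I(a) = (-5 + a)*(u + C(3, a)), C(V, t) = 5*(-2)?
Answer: 1/95733 ≈ 1.0446e-5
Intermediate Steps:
C(V, t) = -10
u = 4 (u = (-2)² = 4)
I(a) = 30 - 6*a (I(a) = (-5 + a)*(4 - 10) = (-5 + a)*(-6) = 30 - 6*a)
Q(F, A) = -54 - 148*F (Q(F, A) = -148*F + (30 - 6*14) = -148*F + (30 - 84) = -148*F - 54 = -54 - 148*F)
1/(Q(-118, 48) + 78323) = 1/((-54 - 148*(-118)) + 78323) = 1/((-54 + 17464) + 78323) = 1/(17410 + 78323) = 1/95733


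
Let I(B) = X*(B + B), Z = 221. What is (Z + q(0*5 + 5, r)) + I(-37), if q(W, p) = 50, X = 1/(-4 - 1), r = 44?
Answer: 1429/5 ≈ 285.80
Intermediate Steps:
X = -1/5 (X = 1/(-5) = -1/5 ≈ -0.20000)
I(B) = -2*B/5 (I(B) = -(B + B)/5 = -2*B/5)
(Z + q(0*5 + 5, r)) + I(-37) = (221 + 50) - 2/5*(-37) = 271 + 74/5 = 1429/5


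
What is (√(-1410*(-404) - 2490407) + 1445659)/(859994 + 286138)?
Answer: 1445659/1146132 + I*√1920767/1146132 ≈ 1.2613 + 0.0012092*I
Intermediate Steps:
(√(-1410*(-404) - 2490407) + 1445659)/(859994 + 286138) = (√(569640 - 2490407) + 1445659)/1146132 = (√(-1920767) + 1445659)*(1/1146132) = (I*√1920767 + 1445659)*(1/1146132) = (1445659 + I*√1920767)*(1/1146132) = 1445659/1146132 + I*√1920767/1146132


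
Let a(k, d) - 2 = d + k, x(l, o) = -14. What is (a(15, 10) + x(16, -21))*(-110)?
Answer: -1430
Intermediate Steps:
a(k, d) = 2 + d + k (a(k, d) = 2 + (d + k) = 2 + d + k)
(a(15, 10) + x(16, -21))*(-110) = ((2 + 10 + 15) - 14)*(-110) = (27 - 14)*(-110) = 13*(-110) = -1430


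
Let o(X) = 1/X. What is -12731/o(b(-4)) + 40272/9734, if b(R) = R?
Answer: 247867244/4867 ≈ 50928.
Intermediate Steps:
-12731/o(b(-4)) + 40272/9734 = -12731/(1/(-4)) + 40272/9734 = -12731/(-¼) + 40272*(1/9734) = -12731*(-4) + 20136/4867 = 50924 + 20136/4867 = 247867244/4867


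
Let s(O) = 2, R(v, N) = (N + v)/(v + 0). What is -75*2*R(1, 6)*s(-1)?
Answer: -2100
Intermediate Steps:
R(v, N) = (N + v)/v
-75*2*R(1, 6)*s(-1) = -75*2*((6 + 1)/1)*2 = -75*2*(1*7)*2 = -75*2*7*2 = -1050*2 = -75*28 = -2100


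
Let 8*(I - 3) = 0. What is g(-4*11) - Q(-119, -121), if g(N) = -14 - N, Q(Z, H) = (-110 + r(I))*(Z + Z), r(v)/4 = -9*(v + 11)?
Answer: -146102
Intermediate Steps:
I = 3 (I = 3 + (⅛)*0 = 3 + 0 = 3)
r(v) = -396 - 36*v (r(v) = 4*(-9*(v + 11)) = 4*(-9*(11 + v)) = 4*(-99 - 9*v) = -396 - 36*v)
Q(Z, H) = -1228*Z (Q(Z, H) = (-110 + (-396 - 36*3))*(Z + Z) = (-110 + (-396 - 108))*(2*Z) = (-110 - 504)*(2*Z) = -1228*Z)
g(-4*11) - Q(-119, -121) = (-14 - (-4)*11) - (-1228)*(-119) = (-14 - 1*(-44)) - 1*146132 = (-14 + 44) - 146132 = 30 - 146132 = -146102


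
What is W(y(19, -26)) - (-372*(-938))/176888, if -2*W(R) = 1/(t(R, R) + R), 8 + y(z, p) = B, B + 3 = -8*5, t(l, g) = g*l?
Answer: -222468811/112766100 ≈ -1.9728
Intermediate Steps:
B = -43 (B = -3 - 8*5 = -3 - 40 = -43)
y(z, p) = -51 (y(z, p) = -8 - 43 = -51)
W(R) = -1/(2*(R + R²)) (W(R) = -1/(2*(R*R + R)) = -1/(2*(R² + R)) = -1/(2*(R + R²)))
W(y(19, -26)) - (-372*(-938))/176888 = -½/(-51*(1 - 51)) - (-372*(-938))/176888 = -½*(-1/51)/(-50) - 348936/176888 = -½*(-1/51)*(-1/50) - 1*43617/22111 = -1/5100 - 43617/22111 = -222468811/112766100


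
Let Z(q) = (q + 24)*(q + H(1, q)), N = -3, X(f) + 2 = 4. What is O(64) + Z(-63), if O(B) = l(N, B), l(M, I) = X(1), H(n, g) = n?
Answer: 2420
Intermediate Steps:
X(f) = 2 (X(f) = -2 + 4 = 2)
l(M, I) = 2
Z(q) = (1 + q)*(24 + q) (Z(q) = (q + 24)*(q + 1) = (24 + q)*(1 + q) = (1 + q)*(24 + q))
O(B) = 2
O(64) + Z(-63) = 2 + (24 + (-63)² + 25*(-63)) = 2 + (24 + 3969 - 1575) = 2 + 2418 = 2420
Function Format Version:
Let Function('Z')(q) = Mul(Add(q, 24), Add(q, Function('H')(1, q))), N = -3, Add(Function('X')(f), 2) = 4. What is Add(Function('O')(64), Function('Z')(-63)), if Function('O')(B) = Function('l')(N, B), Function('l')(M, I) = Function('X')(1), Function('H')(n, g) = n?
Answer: 2420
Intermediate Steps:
Function('X')(f) = 2 (Function('X')(f) = Add(-2, 4) = 2)
Function('l')(M, I) = 2
Function('Z')(q) = Mul(Add(1, q), Add(24, q)) (Function('Z')(q) = Mul(Add(q, 24), Add(q, 1)) = Mul(Add(24, q), Add(1, q)) = Mul(Add(1, q), Add(24, q)))
Function('O')(B) = 2
Add(Function('O')(64), Function('Z')(-63)) = Add(2, Add(24, Pow(-63, 2), Mul(25, -63))) = Add(2, Add(24, 3969, -1575)) = Add(2, 2418) = 2420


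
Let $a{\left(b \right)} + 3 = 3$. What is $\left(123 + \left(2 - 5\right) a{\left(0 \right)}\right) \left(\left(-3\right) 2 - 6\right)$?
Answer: $-1476$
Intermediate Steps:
$a{\left(b \right)} = 0$ ($a{\left(b \right)} = -3 + 3 = 0$)
$\left(123 + \left(2 - 5\right) a{\left(0 \right)}\right) \left(\left(-3\right) 2 - 6\right) = \left(123 + \left(2 - 5\right) 0\right) \left(\left(-3\right) 2 - 6\right) = \left(123 - 0\right) \left(-6 - 6\right) = \left(123 + 0\right) \left(-12\right) = 123 \left(-12\right) = -1476$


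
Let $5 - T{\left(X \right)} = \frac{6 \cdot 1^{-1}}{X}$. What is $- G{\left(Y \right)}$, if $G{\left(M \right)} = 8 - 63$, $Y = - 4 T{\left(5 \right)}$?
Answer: $55$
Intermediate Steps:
$T{\left(X \right)} = 5 - \frac{6}{X}$ ($T{\left(X \right)} = 5 - \frac{6 \cdot 1^{-1}}{X} = 5 - \frac{6 \cdot 1}{X} = 5 - \frac{6}{X}$)
$Y = - \frac{76}{5}$ ($Y = - 4 \left(5 - \frac{6}{5}\right) = \left(-4\right) \frac{19}{5} = - \frac{76}{5} \approx -15.2$)
$G{\left(M \right)} = -55$
$- G{\left(Y \right)} = \left(-1\right) \left(-55\right) = 55$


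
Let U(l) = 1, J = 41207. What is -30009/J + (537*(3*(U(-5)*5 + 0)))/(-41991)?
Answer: -530676768/576774379 ≈ -0.92008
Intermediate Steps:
-30009/J + (537*(3*(U(-5)*5 + 0)))/(-41991) = -30009/41207 + (537*(3*(1*5 + 0)))/(-41991) = -30009*1/41207 + (537*(3*(5 + 0)))*(-1/41991) = -30009/41207 + (537*(3*5))*(-1/41991) = -30009/41207 + (537*15)*(-1/41991) = -30009/41207 + 8055*(-1/41991) = -30009/41207 - 2685/13997 = -530676768/576774379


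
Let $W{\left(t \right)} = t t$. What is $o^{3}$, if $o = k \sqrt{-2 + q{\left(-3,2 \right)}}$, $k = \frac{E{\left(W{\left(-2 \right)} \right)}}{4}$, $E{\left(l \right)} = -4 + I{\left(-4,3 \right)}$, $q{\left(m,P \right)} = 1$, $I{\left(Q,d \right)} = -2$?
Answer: $\frac{27 i}{8} \approx 3.375 i$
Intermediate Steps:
$W{\left(t \right)} = t^{2}$
$E{\left(l \right)} = -6$ ($E{\left(l \right)} = -4 - 2 = -6$)
$k = - \frac{3}{2}$ ($k = - \frac{6}{4} = \left(-6\right) \frac{1}{4} = - \frac{3}{2} \approx -1.5$)
$o = - \frac{3 i}{2}$ ($o = - \frac{3 \sqrt{-2 + 1}}{2} = - \frac{3 \sqrt{-1}}{2} = - \frac{3 i}{2} \approx - 1.5 i$)
$o^{3} = \left(- \frac{3 i}{2}\right)^{3} = \frac{27 i}{8}$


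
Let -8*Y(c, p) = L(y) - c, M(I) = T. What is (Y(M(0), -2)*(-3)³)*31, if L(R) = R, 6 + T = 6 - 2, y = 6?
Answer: 837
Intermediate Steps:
T = -2 (T = -6 + (6 - 2) = -6 + 4 = -2)
M(I) = -2
Y(c, p) = -¾ + c/8 (Y(c, p) = -(6 - c)/8 = -¾ + c/8)
(Y(M(0), -2)*(-3)³)*31 = ((-¾ + (⅛)*(-2))*(-3)³)*31 = ((-¾ - ¼)*(-27))*31 = -1*(-27)*31 = 27*31 = 837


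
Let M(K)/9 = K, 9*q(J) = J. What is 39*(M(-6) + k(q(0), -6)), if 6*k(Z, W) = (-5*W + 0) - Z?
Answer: -1911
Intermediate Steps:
q(J) = J/9
M(K) = 9*K
k(Z, W) = -5*W/6 - Z/6 (k(Z, W) = ((-5*W + 0) - Z)/6 = (-5*W - Z)/6 = (-Z - 5*W)/6 = -5*W/6 - Z/6)
39*(M(-6) + k(q(0), -6)) = 39*(9*(-6) + (-⅚*(-6) - 0/54)) = 39*(-54 + (5 - ⅙*0)) = 39*(-54 + (5 + 0)) = 39*(-54 + 5) = 39*(-49) = -1911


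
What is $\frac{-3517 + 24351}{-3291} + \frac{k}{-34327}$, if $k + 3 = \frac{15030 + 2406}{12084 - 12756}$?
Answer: $- \frac{40044113497}{6326328792} \approx -6.3298$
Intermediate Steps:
$k = - \frac{1621}{56}$ ($k = -3 + \frac{15030 + 2406}{12084 - 12756} = -3 + \frac{17436}{-672} = -3 + 17436 \left(- \frac{1}{672}\right) = -3 - \frac{1453}{56} = - \frac{1621}{56} \approx -28.946$)
$\frac{-3517 + 24351}{-3291} + \frac{k}{-34327} = \frac{-3517 + 24351}{-3291} - \frac{1621}{56 \left(-34327\right)} = 20834 \left(- \frac{1}{3291}\right) - - \frac{1621}{1922312} = - \frac{20834}{3291} + \frac{1621}{1922312} = - \frac{40044113497}{6326328792}$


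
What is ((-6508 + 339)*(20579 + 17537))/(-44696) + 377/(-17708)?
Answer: 520474980155/98934596 ≈ 5260.8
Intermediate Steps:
((-6508 + 339)*(20579 + 17537))/(-44696) + 377/(-17708) = -6169*38116*(-1/44696) + 377*(-1/17708) = -235137604*(-1/44696) - 377/17708 = 58784401/11174 - 377/17708 = 520474980155/98934596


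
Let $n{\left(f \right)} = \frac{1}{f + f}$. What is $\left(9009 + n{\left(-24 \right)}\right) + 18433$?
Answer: $\frac{1317215}{48} \approx 27442.0$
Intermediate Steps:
$n{\left(f \right)} = \frac{1}{2 f}$
$\left(9009 + n{\left(-24 \right)}\right) + 18433 = \left(9009 + \frac{1}{2 \left(-24\right)}\right) + 18433 = \left(9009 + \frac{1}{2} \left(- \frac{1}{24}\right)\right) + 18433 = \left(9009 - \frac{1}{48}\right) + 18433 = \frac{432431}{48} + 18433 = \frac{1317215}{48}$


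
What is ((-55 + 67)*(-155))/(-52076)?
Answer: 465/13019 ≈ 0.035717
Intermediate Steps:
((-55 + 67)*(-155))/(-52076) = (12*(-155))*(-1/52076) = -1860*(-1/52076) = 465/13019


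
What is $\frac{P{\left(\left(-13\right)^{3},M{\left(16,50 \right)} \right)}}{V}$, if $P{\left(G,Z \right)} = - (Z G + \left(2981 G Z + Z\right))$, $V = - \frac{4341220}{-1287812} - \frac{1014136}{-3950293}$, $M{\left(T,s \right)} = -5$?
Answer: $- \frac{41660974033076143685}{4613776871973} \approx -9.0297 \cdot 10^{6}$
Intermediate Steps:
$V = \frac{4613776871973}{1271808682229}$ ($V = \left(-4341220\right) \left(- \frac{1}{1287812}\right) - - \frac{1014136}{3950293} = \frac{1085305}{321953} + \frac{1014136}{3950293} = \frac{4613776871973}{1271808682229} \approx 3.6277$)
$P{\left(G,Z \right)} = - Z - 2982 G Z$ ($P{\left(G,Z \right)} = - (G Z + \left(2981 G Z + Z\right)) = - (G Z + \left(Z + 2981 G Z\right)) = - (Z + 2982 G Z) = - Z - 2982 G Z$)
$\frac{P{\left(\left(-13\right)^{3},M{\left(16,50 \right)} \right)}}{V} = \frac{\left(-1\right) \left(-5\right) \left(1 + 2982 \left(-13\right)^{3}\right)}{\frac{4613776871973}{1271808682229}} = \left(-1\right) \left(-5\right) \left(1 + 2982 \left(-2197\right)\right) \frac{1271808682229}{4613776871973} = \left(-1\right) \left(-5\right) \left(1 - 6551454\right) \frac{1271808682229}{4613776871973} = \left(-1\right) \left(-5\right) \left(-6551453\right) \frac{1271808682229}{4613776871973} = \left(-32757265\right) \frac{1271808682229}{4613776871973} = - \frac{41660974033076143685}{4613776871973}$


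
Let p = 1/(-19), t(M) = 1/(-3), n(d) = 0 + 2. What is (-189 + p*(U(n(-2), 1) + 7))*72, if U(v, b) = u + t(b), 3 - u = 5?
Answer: -258888/19 ≈ -13626.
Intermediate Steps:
u = -2 (u = 3 - 1*5 = 3 - 5 = -2)
n(d) = 2
t(M) = -⅓
p = -1/19 ≈ -0.052632
U(v, b) = -7/3 (U(v, b) = -2 - ⅓ = -7/3)
(-189 + p*(U(n(-2), 1) + 7))*72 = (-189 - (-7/3 + 7)/19)*72 = (-189 - 1/19*14/3)*72 = (-189 - 14/57)*72 = -10787/57*72 = -258888/19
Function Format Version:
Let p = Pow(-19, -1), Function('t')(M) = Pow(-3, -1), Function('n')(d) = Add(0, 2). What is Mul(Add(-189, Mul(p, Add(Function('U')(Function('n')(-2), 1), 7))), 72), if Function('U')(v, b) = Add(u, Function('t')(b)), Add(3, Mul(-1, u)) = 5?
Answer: Rational(-258888, 19) ≈ -13626.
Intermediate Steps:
u = -2 (u = Add(3, Mul(-1, 5)) = Add(3, -5) = -2)
Function('n')(d) = 2
Function('t')(M) = Rational(-1, 3)
p = Rational(-1, 19) ≈ -0.052632
Function('U')(v, b) = Rational(-7, 3) (Function('U')(v, b) = Add(-2, Rational(-1, 3)) = Rational(-7, 3))
Mul(Add(-189, Mul(p, Add(Function('U')(Function('n')(-2), 1), 7))), 72) = Mul(Add(-189, Mul(Rational(-1, 19), Add(Rational(-7, 3), 7))), 72) = Mul(Add(-189, Mul(Rational(-1, 19), Rational(14, 3))), 72) = Mul(Add(-189, Rational(-14, 57)), 72) = Mul(Rational(-10787, 57), 72) = Rational(-258888, 19)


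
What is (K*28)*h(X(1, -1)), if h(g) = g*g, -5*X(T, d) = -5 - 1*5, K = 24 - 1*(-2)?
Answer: 2912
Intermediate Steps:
K = 26 (K = 24 + 2 = 26)
X(T, d) = 2 (X(T, d) = -(-5 - 1*5)/5 = -(-5 - 5)/5 = -⅕*(-10) = 2)
h(g) = g²
(K*28)*h(X(1, -1)) = (26*28)*2² = 728*4 = 2912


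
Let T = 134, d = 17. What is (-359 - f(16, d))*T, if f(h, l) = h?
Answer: -50250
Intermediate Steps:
(-359 - f(16, d))*T = (-359 - 1*16)*134 = (-359 - 16)*134 = -375*134 = -50250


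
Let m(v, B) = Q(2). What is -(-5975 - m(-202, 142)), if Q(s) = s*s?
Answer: 5979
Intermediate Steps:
Q(s) = s²
m(v, B) = 4 (m(v, B) = 2² = 4)
-(-5975 - m(-202, 142)) = -(-5975 - 1*4) = -(-5975 - 4) = -1*(-5979) = 5979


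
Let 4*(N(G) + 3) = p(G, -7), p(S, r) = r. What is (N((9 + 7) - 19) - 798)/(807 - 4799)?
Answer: 3211/15968 ≈ 0.20109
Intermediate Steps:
N(G) = -19/4 (N(G) = -3 + (1/4)*(-7) = -3 - 7/4 = -19/4)
(N((9 + 7) - 19) - 798)/(807 - 4799) = (-19/4 - 798)/(807 - 4799) = -3211/4/(-3992) = -3211/4*(-1/3992) = 3211/15968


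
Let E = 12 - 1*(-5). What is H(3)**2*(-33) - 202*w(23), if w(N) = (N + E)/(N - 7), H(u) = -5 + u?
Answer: -637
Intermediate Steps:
E = 17 (E = 12 + 5 = 17)
w(N) = (17 + N)/(-7 + N) (w(N) = (N + 17)/(N - 7) = (17 + N)/(-7 + N))
H(3)**2*(-33) - 202*w(23) = (-5 + 3)**2*(-33) - 202*(17 + 23)/(-7 + 23) = (-2)**2*(-33) - 202*40/16 = 4*(-33) - 101*40/8 = -132 - 202*5/2 = -132 - 505 = -637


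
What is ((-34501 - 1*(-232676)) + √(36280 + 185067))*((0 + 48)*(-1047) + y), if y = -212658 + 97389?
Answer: -32802916875 - 165525*√221347 ≈ -3.2881e+10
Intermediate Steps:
y = -115269
((-34501 - 1*(-232676)) + √(36280 + 185067))*((0 + 48)*(-1047) + y) = ((-34501 - 1*(-232676)) + √(36280 + 185067))*((0 + 48)*(-1047) - 115269) = ((-34501 + 232676) + √221347)*(48*(-1047) - 115269) = (198175 + √221347)*(-50256 - 115269) = (198175 + √221347)*(-165525) = -32802916875 - 165525*√221347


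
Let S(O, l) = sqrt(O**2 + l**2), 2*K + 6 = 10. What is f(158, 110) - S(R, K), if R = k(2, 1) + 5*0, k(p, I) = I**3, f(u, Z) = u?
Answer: 158 - sqrt(5) ≈ 155.76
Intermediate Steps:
K = 2 (K = -3 + (1/2)*10 = -3 + 5 = 2)
R = 1 (R = 1**3 + 5*0 = 1 + 0 = 1)
f(158, 110) - S(R, K) = 158 - sqrt(1**2 + 2**2) = 158 - sqrt(1 + 4) = 158 - sqrt(5)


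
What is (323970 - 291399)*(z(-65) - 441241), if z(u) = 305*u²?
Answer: 27600144264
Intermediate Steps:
(323970 - 291399)*(z(-65) - 441241) = (323970 - 291399)*(305*(-65)² - 441241) = 32571*(305*4225 - 441241) = 32571*(1288625 - 441241) = 32571*847384 = 27600144264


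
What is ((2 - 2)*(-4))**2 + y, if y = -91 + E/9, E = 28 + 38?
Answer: -251/3 ≈ -83.667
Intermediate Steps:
E = 66
y = -251/3 (y = -91 + 66/9 = -91 + 66*(1/9) = -91 + 22/3 = -251/3 ≈ -83.667)
((2 - 2)*(-4))**2 + y = ((2 - 2)*(-4))**2 - 251/3 = (0*(-4))**2 - 251/3 = 0**2 - 251/3 = 0 - 251/3 = -251/3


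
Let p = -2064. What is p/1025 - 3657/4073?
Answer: -12155097/4174825 ≈ -2.9115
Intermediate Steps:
p/1025 - 3657/4073 = -2064/1025 - 3657/4073 = -12155097/4174825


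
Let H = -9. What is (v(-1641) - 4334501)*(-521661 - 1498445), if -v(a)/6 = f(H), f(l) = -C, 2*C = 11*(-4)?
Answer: 8756418131098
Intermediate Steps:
C = -22 (C = (11*(-4))/2 = (½)*(-44) = -22)
f(l) = 22 (f(l) = -1*(-22) = 22)
v(a) = -132 (v(a) = -6*22 = -132)
(v(-1641) - 4334501)*(-521661 - 1498445) = (-132 - 4334501)*(-521661 - 1498445) = -4334633*(-2020106) = 8756418131098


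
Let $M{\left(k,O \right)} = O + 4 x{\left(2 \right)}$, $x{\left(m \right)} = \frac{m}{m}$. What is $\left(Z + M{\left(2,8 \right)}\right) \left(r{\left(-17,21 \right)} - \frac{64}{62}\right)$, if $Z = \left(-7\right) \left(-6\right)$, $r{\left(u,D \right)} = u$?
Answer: $- \frac{30186}{31} \approx -973.74$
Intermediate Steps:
$Z = 42$
$x{\left(m \right)} = 1$
$M{\left(k,O \right)} = 4 + O$ ($M{\left(k,O \right)} = O + 4 \cdot 1 = O + 4 = 4 + O$)
$\left(Z + M{\left(2,8 \right)}\right) \left(r{\left(-17,21 \right)} - \frac{64}{62}\right) = \left(42 + \left(4 + 8\right)\right) \left(-17 - \frac{64}{62}\right) = \left(42 + 12\right) \left(-17 - \frac{32}{31}\right) = 54 \left(-17 - \frac{32}{31}\right) = 54 \left(- \frac{559}{31}\right) = - \frac{30186}{31}$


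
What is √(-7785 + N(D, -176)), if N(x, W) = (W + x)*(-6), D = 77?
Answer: 3*I*√799 ≈ 84.8*I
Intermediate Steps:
N(x, W) = -6*W - 6*x
√(-7785 + N(D, -176)) = √(-7785 + (-6*(-176) - 6*77)) = √(-7785 + (1056 - 462)) = √(-7785 + 594) = √(-7191) = 3*I*√799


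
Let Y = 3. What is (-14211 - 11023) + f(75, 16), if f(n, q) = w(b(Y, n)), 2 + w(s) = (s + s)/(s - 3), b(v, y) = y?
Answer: -302807/12 ≈ -25234.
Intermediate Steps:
w(s) = -2 + 2*s/(-3 + s) (w(s) = -2 + (s + s)/(s - 3) = -2 + (2*s)/(-3 + s) = -2 + 2*s/(-3 + s))
f(n, q) = 6/(-3 + n)
(-14211 - 11023) + f(75, 16) = (-14211 - 11023) + 6/(-3 + 75) = -25234 + 6/72 = -25234 + 6*(1/72) = -25234 + 1/12 = -302807/12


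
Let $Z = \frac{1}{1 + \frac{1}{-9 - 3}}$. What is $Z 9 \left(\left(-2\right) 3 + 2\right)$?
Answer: $- \frac{432}{11} \approx -39.273$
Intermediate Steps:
$Z = \frac{12}{11}$ ($Z = \frac{1}{1 + \frac{1}{-12}} = \frac{1}{1 - \frac{1}{12}} = \frac{1}{\frac{11}{12}} = \frac{12}{11} \approx 1.0909$)
$Z 9 \left(\left(-2\right) 3 + 2\right) = \frac{12}{11} \cdot 9 \left(\left(-2\right) 3 + 2\right) = \frac{108 \left(-6 + 2\right)}{11} = \frac{108}{11} \left(-4\right) = - \frac{432}{11}$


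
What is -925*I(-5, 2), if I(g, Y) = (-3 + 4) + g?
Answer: 3700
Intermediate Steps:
I(g, Y) = 1 + g
-925*I(-5, 2) = -925*(1 - 5) = -925*(-4) = 3700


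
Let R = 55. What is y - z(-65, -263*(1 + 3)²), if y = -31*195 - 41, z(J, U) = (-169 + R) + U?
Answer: -1764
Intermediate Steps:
z(J, U) = -114 + U (z(J, U) = (-169 + 55) + U = -114 + U)
y = -6086 (y = -6045 - 41 = -6086)
y - z(-65, -263*(1 + 3)²) = -6086 - (-114 - 263*(1 + 3)²) = -6086 - (-114 - 263*4²) = -6086 - (-114 - 4208) = -6086 - 1*(-4322) = -6086 + 4322 = -1764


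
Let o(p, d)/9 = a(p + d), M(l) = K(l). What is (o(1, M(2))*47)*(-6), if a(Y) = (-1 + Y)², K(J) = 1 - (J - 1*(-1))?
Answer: -10152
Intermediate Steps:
K(J) = -J (K(J) = 1 - (J + 1) = 1 - (1 + J) = 1 + (-1 - J) = -J)
M(l) = -l
o(p, d) = 9*(-1 + d + p)² (o(p, d) = 9*(-1 + (p + d))² = 9*(-1 + (d + p))² = 9*(-1 + d + p)²)
(o(1, M(2))*47)*(-6) = ((9*(-1 - 1*2 + 1)²)*47)*(-6) = ((9*(-1 - 2 + 1)²)*47)*(-6) = ((9*(-2)²)*47)*(-6) = ((9*4)*47)*(-6) = (36*47)*(-6) = 1692*(-6) = -10152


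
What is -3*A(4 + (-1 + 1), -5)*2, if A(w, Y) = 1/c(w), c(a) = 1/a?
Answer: -24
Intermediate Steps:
c(a) = 1/a
A(w, Y) = w (A(w, Y) = 1/(1/w) = w)
-3*A(4 + (-1 + 1), -5)*2 = -3*(4 + (-1 + 1))*2 = -3*(4 + 0)*2 = -3*4*2 = -12*2 = -24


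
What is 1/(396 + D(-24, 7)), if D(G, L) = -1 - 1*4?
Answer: 1/391 ≈ 0.0025575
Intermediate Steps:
D(G, L) = -5 (D(G, L) = -1 - 4 = -5)
1/(396 + D(-24, 7)) = 1/(396 - 5) = 1/391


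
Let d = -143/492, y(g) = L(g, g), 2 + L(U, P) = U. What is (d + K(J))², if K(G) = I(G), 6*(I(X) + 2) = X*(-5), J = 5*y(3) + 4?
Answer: 23203489/242064 ≈ 95.857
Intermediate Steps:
L(U, P) = -2 + U
y(g) = -2 + g
J = 9 (J = 5*(-2 + 3) + 4 = 5*1 + 4 = 5 + 4 = 9)
I(X) = -2 - 5*X/6 (I(X) = -2 + (X*(-5))/6 = -2 + (-5*X)/6 = -2 - 5*X/6)
K(G) = -2 - 5*G/6
d = -143/492 (d = -143*1/492 = -143/492 ≈ -0.29065)
(d + K(J))² = (-143/492 + (-2 - ⅚*9))² = (-143/492 + (-2 - 15/2))² = (-143/492 - 19/2)² = (-4817/492)² = 23203489/242064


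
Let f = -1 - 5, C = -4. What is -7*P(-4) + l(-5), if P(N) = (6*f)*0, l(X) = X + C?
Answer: -9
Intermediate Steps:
f = -6
l(X) = -4 + X (l(X) = X - 4 = -4 + X)
P(N) = 0 (P(N) = (6*(-6))*0 = -36*0 = 0)
-7*P(-4) + l(-5) = -7*0 + (-4 - 5) = 0 - 9 = -9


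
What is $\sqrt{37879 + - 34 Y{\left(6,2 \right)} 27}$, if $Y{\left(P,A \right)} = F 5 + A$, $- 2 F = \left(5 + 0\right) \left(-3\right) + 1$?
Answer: $\sqrt{3913} \approx 62.554$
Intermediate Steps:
$F = 7$ ($F = - \frac{\left(5 + 0\right) \left(-3\right) + 1}{2} = - \frac{5 \left(-3\right) + 1}{2} = - \frac{-15 + 1}{2} = \left(- \frac{1}{2}\right) \left(-14\right) = 7$)
$Y{\left(P,A \right)} = 35 + A$ ($Y{\left(P,A \right)} = 7 \cdot 5 + A = 35 + A$)
$\sqrt{37879 + - 34 Y{\left(6,2 \right)} 27} = \sqrt{37879 + - 34 \left(35 + 2\right) 27} = \sqrt{37879 + \left(-34\right) 37 \cdot 27} = \sqrt{37879 - 33966} = \sqrt{3913}$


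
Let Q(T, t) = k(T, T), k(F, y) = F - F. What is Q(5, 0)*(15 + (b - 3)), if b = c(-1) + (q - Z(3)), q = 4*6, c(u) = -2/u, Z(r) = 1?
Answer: 0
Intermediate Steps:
q = 24
k(F, y) = 0
Q(T, t) = 0
b = 25 (b = -2/(-1) + (24 - 1*1) = -2*(-1) + (24 - 1) = 2 + 23 = 25)
Q(5, 0)*(15 + (b - 3)) = 0*(15 + (25 - 3)) = 0*(15 + 22) = 0*37 = 0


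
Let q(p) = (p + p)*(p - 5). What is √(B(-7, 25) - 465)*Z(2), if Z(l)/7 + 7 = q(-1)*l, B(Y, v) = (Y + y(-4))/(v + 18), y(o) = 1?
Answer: 119*I*√860043/43 ≈ 2566.5*I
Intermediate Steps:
q(p) = 2*p*(-5 + p) (q(p) = (2*p)*(-5 + p) = 2*p*(-5 + p))
B(Y, v) = (1 + Y)/(18 + v) (B(Y, v) = (Y + 1)/(v + 18) = (1 + Y)/(18 + v))
Z(l) = -49 + 84*l (Z(l) = -49 + 7*((2*(-1)*(-5 - 1))*l) = -49 + 7*((2*(-1)*(-6))*l) = -49 + 7*(12*l) = -49 + 84*l)
√(B(-7, 25) - 465)*Z(2) = √((1 - 7)/(18 + 25) - 465)*(-49 + 84*2) = √(-6/43 - 465)*(-49 + 168) = √((1/43)*(-6) - 465)*119 = √(-6/43 - 465)*119 = √(-20001/43)*119 = (I*√860043/43)*119 = 119*I*√860043/43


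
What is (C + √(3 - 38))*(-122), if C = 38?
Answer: -4636 - 122*I*√35 ≈ -4636.0 - 721.76*I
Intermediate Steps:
(C + √(3 - 38))*(-122) = (38 + √(3 - 38))*(-122) = (38 + √(-35))*(-122) = (38 + I*√35)*(-122) = -4636 - 122*I*√35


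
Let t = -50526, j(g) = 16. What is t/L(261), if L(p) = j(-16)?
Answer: -25263/8 ≈ -3157.9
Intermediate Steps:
L(p) = 16
t/L(261) = -50526/16 = -50526*1/16 = -25263/8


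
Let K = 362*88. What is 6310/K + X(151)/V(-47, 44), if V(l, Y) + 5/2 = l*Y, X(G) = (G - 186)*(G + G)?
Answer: 349782775/65957848 ≈ 5.3031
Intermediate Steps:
K = 31856
X(G) = 2*G*(-186 + G) (X(G) = (-186 + G)*(2*G) = 2*G*(-186 + G))
V(l, Y) = -5/2 + Y*l (V(l, Y) = -5/2 + l*Y = -5/2 + Y*l)
6310/K + X(151)/V(-47, 44) = 6310/31856 + (2*151*(-186 + 151))/(-5/2 + 44*(-47)) = 6310*(1/31856) + (2*151*(-35))/(-5/2 - 2068) = 3155/15928 - 10570/(-4141/2) = 3155/15928 - 10570*(-2/4141) = 3155/15928 + 21140/4141 = 349782775/65957848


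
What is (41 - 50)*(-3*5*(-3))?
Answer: -405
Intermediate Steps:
(41 - 50)*(-3*5*(-3)) = -(-135)*(-3) = -9*45 = -405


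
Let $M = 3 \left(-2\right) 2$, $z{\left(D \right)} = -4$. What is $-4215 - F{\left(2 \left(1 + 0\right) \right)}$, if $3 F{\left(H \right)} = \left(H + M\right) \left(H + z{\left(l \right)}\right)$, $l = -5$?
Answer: $- \frac{12665}{3} \approx -4221.7$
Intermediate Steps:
$M = -12$ ($M = \left(-6\right) 2 = -12$)
$F{\left(H \right)} = \frac{\left(-12 + H\right) \left(-4 + H\right)}{3}$ ($F{\left(H \right)} = \frac{\left(H - 12\right) \left(H - 4\right)}{3} = \frac{\left(-12 + H\right) \left(-4 + H\right)}{3}$)
$-4215 - F{\left(2 \left(1 + 0\right) \right)} = -4215 - \left(16 - \frac{16 \cdot 2 \left(1 + 0\right)}{3} + \frac{\left(2 \left(1 + 0\right)\right)^{2}}{3}\right) = -4215 - \left(16 - \frac{16 \cdot 2 \cdot 1}{3} + \frac{\left(2 \cdot 1\right)^{2}}{3}\right) = -4215 - \left(16 - \frac{32}{3} + \frac{2^{2}}{3}\right) = -4215 - \left(16 - \frac{32}{3} + \frac{1}{3} \cdot 4\right) = -4215 - \left(16 - \frac{32}{3} + \frac{4}{3}\right) = -4215 - \frac{20}{3} = - \frac{12665}{3}$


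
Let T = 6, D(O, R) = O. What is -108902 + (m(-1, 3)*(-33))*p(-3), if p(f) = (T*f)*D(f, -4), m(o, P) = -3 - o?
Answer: -105338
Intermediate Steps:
p(f) = 6*f² (p(f) = (6*f)*f = 6*f²)
-108902 + (m(-1, 3)*(-33))*p(-3) = -108902 + ((-3 - 1*(-1))*(-33))*(6*(-3)²) = -108902 + ((-3 + 1)*(-33))*(6*9) = -108902 - 2*(-33)*54 = -108902 + 66*54 = -108902 + 3564 = -105338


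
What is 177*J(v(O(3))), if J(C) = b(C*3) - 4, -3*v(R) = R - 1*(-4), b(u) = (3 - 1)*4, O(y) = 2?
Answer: 708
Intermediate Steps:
b(u) = 8 (b(u) = 2*4 = 8)
v(R) = -4/3 - R/3 (v(R) = -(R - 1*(-4))/3 = -(R + 4)/3 = -(4 + R)/3 = -4/3 - R/3)
J(C) = 4 (J(C) = 8 - 4 = 4)
177*J(v(O(3))) = 177*4 = 708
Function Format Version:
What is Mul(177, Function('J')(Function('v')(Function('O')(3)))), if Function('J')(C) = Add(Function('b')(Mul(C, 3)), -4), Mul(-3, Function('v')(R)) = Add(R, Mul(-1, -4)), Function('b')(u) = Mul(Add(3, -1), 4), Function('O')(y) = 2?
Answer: 708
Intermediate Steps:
Function('b')(u) = 8 (Function('b')(u) = Mul(2, 4) = 8)
Function('v')(R) = Add(Rational(-4, 3), Mul(Rational(-1, 3), R)) (Function('v')(R) = Mul(Rational(-1, 3), Add(R, Mul(-1, -4))) = Mul(Rational(-1, 3), Add(R, 4)) = Mul(Rational(-1, 3), Add(4, R)) = Add(Rational(-4, 3), Mul(Rational(-1, 3), R)))
Function('J')(C) = 4 (Function('J')(C) = Add(8, -4) = 4)
Mul(177, Function('J')(Function('v')(Function('O')(3)))) = Mul(177, 4) = 708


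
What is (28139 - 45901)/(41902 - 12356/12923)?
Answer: -114769163/270743595 ≈ -0.42390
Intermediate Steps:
(28139 - 45901)/(41902 - 12356/12923) = -17762/(41902 - 12356*1/12923) = -17762/(41902 - 12356/12923) = -17762/541487190/12923 = -17762*12923/541487190 = -114769163/270743595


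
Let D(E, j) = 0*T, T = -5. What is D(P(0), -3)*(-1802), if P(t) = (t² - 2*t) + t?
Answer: 0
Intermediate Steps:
P(t) = t² - t
D(E, j) = 0 (D(E, j) = 0*(-5) = 0)
D(P(0), -3)*(-1802) = 0*(-1802) = 0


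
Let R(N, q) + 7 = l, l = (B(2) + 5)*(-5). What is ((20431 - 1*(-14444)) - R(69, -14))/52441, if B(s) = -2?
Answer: 34897/52441 ≈ 0.66545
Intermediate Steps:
l = -15 (l = (-2 + 5)*(-5) = 3*(-5) = -15)
R(N, q) = -22 (R(N, q) = -7 - 15 = -22)
((20431 - 1*(-14444)) - R(69, -14))/52441 = ((20431 - 1*(-14444)) - 1*(-22))/52441 = ((20431 + 14444) + 22)*(1/52441) = (34875 + 22)*(1/52441) = 34897*(1/52441) = 34897/52441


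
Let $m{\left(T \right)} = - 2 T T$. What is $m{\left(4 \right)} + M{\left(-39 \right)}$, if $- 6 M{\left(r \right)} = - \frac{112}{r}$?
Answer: $- \frac{3800}{117} \approx -32.479$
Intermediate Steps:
$m{\left(T \right)} = - 2 T^{2}$
$M{\left(r \right)} = \frac{56}{3 r}$ ($M{\left(r \right)} = - \frac{\left(-112\right) \frac{1}{r}}{6} = \frac{56}{3 r}$)
$m{\left(4 \right)} + M{\left(-39 \right)} = - 2 \cdot 4^{2} + \frac{56}{3 \left(-39\right)} = \left(-2\right) 16 + \frac{56}{3} \left(- \frac{1}{39}\right) = -32 - \frac{56}{117} = - \frac{3800}{117}$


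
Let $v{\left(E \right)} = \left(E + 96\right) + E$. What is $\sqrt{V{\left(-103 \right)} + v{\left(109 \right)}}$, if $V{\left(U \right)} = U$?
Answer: $\sqrt{211} \approx 14.526$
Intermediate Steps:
$v{\left(E \right)} = 96 + 2 E$ ($v{\left(E \right)} = \left(96 + E\right) + E = 96 + 2 E$)
$\sqrt{V{\left(-103 \right)} + v{\left(109 \right)}} = \sqrt{-103 + \left(96 + 2 \cdot 109\right)} = \sqrt{-103 + \left(96 + 218\right)} = \sqrt{-103 + 314} = \sqrt{211}$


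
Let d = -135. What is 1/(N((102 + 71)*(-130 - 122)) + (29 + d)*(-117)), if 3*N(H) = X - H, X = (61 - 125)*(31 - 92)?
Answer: 3/84706 ≈ 3.5417e-5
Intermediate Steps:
X = 3904 (X = -64*(-61) = 3904)
N(H) = 3904/3 - H/3 (N(H) = (3904 - H)/3 = 3904/3 - H/3)
1/(N((102 + 71)*(-130 - 122)) + (29 + d)*(-117)) = 1/((3904/3 - (102 + 71)*(-130 - 122)/3) + (29 - 135)*(-117)) = 1/((3904/3 - 173*(-252)/3) - 106*(-117)) = 1/((3904/3 - ⅓*(-43596)) + 12402) = 1/((3904/3 + 14532) + 12402) = 1/(47500/3 + 12402) = 1/(84706/3) = 3/84706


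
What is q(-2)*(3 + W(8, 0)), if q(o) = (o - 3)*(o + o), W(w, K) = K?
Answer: 60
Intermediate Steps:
q(o) = 2*o*(-3 + o) (q(o) = (-3 + o)*(2*o) = 2*o*(-3 + o))
q(-2)*(3 + W(8, 0)) = (2*(-2)*(-3 - 2))*(3 + 0) = (2*(-2)*(-5))*3 = 20*3 = 60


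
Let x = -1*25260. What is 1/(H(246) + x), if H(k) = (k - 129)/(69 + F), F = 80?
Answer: -149/3763623 ≈ -3.9590e-5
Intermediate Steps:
H(k) = -129/149 + k/149 (H(k) = (k - 129)/(69 + 80) = (-129 + k)/149 = (-129 + k)*(1/149) = -129/149 + k/149)
x = -25260
1/(H(246) + x) = 1/((-129/149 + (1/149)*246) - 25260) = 1/((-129/149 + 246/149) - 25260) = 1/(117/149 - 25260) = 1/(-3763623/149) = -149/3763623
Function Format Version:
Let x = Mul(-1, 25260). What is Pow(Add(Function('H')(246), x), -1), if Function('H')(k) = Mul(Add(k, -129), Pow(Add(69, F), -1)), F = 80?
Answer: Rational(-149, 3763623) ≈ -3.9590e-5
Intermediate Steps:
Function('H')(k) = Add(Rational(-129, 149), Mul(Rational(1, 149), k)) (Function('H')(k) = Mul(Add(k, -129), Pow(Add(69, 80), -1)) = Mul(Add(-129, k), Pow(149, -1)) = Mul(Add(-129, k), Rational(1, 149)) = Add(Rational(-129, 149), Mul(Rational(1, 149), k)))
x = -25260
Pow(Add(Function('H')(246), x), -1) = Pow(Add(Add(Rational(-129, 149), Mul(Rational(1, 149), 246)), -25260), -1) = Pow(Add(Add(Rational(-129, 149), Rational(246, 149)), -25260), -1) = Pow(Add(Rational(117, 149), -25260), -1) = Pow(Rational(-3763623, 149), -1) = Rational(-149, 3763623)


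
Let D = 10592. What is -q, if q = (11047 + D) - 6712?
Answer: -14927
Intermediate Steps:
q = 14927 (q = (11047 + 10592) - 6712 = 21639 - 6712 = 14927)
-q = -1*14927 = -14927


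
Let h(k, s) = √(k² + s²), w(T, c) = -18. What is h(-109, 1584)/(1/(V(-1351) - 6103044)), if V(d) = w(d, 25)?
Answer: -6103062*√2520937 ≈ -9.6901e+9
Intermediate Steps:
V(d) = -18
h(-109, 1584)/(1/(V(-1351) - 6103044)) = √((-109)² + 1584²)/(1/(-18 - 6103044)) = √(11881 + 2509056)/(1/(-6103062)) = √2520937/(-1/6103062) = √2520937*(-6103062) = -6103062*√2520937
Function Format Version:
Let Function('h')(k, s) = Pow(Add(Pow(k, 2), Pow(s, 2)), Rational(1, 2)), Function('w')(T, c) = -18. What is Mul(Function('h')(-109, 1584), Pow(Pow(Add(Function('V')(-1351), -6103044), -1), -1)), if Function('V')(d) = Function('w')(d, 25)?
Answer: Mul(-6103062, Pow(2520937, Rational(1, 2))) ≈ -9.6901e+9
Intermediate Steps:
Function('V')(d) = -18
Mul(Function('h')(-109, 1584), Pow(Pow(Add(Function('V')(-1351), -6103044), -1), -1)) = Mul(Pow(Add(Pow(-109, 2), Pow(1584, 2)), Rational(1, 2)), Pow(Pow(Add(-18, -6103044), -1), -1)) = Mul(Pow(Add(11881, 2509056), Rational(1, 2)), Pow(Pow(-6103062, -1), -1)) = Mul(Pow(2520937, Rational(1, 2)), Pow(Rational(-1, 6103062), -1)) = Mul(Pow(2520937, Rational(1, 2)), -6103062) = Mul(-6103062, Pow(2520937, Rational(1, 2)))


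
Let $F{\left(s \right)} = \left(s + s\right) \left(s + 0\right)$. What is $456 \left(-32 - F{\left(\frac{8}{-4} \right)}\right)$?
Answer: $-18240$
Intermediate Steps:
$F{\left(s \right)} = 2 s^{2}$ ($F{\left(s \right)} = 2 s s = 2 s^{2}$)
$456 \left(-32 - F{\left(\frac{8}{-4} \right)}\right) = 456 \left(-32 - 2 \left(\frac{8}{-4}\right)^{2}\right) = 456 \left(-32 - 2 \left(8 \left(- \frac{1}{4}\right)\right)^{2}\right) = 456 \left(-32 - 2 \left(-2\right)^{2}\right) = 456 \left(-32 - 2 \cdot 4\right) = 456 \left(-32 - 8\right) = 456 \left(-40\right) = -18240$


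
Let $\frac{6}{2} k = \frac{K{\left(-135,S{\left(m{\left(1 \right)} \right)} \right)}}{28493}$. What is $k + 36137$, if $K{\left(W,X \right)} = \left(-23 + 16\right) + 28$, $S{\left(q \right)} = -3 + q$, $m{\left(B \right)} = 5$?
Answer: $\frac{1029651548}{28493} \approx 36137.0$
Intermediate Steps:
$K{\left(W,X \right)} = 21$ ($K{\left(W,X \right)} = -7 + 28 = 21$)
$k = \frac{7}{28493}$ ($k = \frac{21 \cdot \frac{1}{28493}}{3} = \frac{1}{3} \cdot \frac{21}{28493} = \frac{7}{28493} \approx 0.00024567$)
$k + 36137 = \frac{7}{28493} + 36137 = \frac{1029651548}{28493}$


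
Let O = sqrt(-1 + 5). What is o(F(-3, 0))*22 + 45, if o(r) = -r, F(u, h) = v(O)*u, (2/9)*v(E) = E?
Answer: 639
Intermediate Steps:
O = 2 (O = sqrt(4) = 2)
v(E) = 9*E/2
F(u, h) = 9*u (F(u, h) = ((9/2)*2)*u = 9*u)
o(F(-3, 0))*22 + 45 = -9*(-3)*22 + 45 = -1*(-27)*22 + 45 = 27*22 + 45 = 594 + 45 = 639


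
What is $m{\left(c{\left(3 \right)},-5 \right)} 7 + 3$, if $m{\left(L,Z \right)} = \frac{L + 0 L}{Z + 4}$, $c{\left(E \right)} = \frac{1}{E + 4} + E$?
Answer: $-19$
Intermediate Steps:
$c{\left(E \right)} = E + \frac{1}{4 + E}$ ($c{\left(E \right)} = \frac{1}{4 + E} + E = E + \frac{1}{4 + E}$)
$m{\left(L,Z \right)} = \frac{L}{4 + Z}$ ($m{\left(L,Z \right)} = \frac{L + 0}{4 + Z} = \frac{L}{4 + Z}$)
$m{\left(c{\left(3 \right)},-5 \right)} 7 + 3 = \frac{\frac{1}{4 + 3} \left(1 + 3^{2} + 4 \cdot 3\right)}{4 - 5} \cdot 7 + 3 = \frac{\frac{1}{7} \left(1 + 9 + 12\right)}{-1} \cdot 7 + 3 = \frac{1}{7} \cdot 22 \left(-1\right) 7 + 3 = \frac{22}{7} \left(-1\right) 7 + 3 = \left(- \frac{22}{7}\right) 7 + 3 = -22 + 3 = -19$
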